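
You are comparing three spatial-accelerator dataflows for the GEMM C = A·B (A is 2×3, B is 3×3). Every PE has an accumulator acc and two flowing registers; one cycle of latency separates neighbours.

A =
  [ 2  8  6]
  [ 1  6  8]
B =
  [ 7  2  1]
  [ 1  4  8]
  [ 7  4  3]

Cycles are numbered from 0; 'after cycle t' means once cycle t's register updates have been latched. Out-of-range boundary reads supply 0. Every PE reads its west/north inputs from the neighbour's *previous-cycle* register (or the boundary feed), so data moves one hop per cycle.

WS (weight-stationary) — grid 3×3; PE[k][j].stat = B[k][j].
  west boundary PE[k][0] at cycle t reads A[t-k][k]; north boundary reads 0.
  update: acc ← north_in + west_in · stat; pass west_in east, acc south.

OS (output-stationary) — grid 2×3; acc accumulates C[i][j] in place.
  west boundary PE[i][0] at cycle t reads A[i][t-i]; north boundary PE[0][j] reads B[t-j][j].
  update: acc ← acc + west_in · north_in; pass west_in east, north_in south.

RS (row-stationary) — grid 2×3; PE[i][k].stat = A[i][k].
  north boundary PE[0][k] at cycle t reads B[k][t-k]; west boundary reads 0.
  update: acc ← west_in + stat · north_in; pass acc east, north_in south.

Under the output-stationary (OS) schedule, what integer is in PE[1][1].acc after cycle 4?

OS 2×3: PE[1][1] cycle-by-cycle (with neighbour feeds):
  [0] (0,1) acc=0 (h:0 v:0)
  [0] (1,0) acc=0 (h:0 v:0)
  [0] (1,1) acc=0 (h:0 v:0)
  [1] (0,1) acc=4 (h:2 v:2)
  [1] (1,0) acc=7 (h:1 v:7)
  [1] (1,1) acc=0 (h:0 v:0)
  [2] (0,1) acc=36 (h:8 v:4)
  [2] (1,0) acc=13 (h:6 v:1)
  [2] (1,1) acc=2 (h:1 v:2)
  [3] (0,1) acc=60 (h:6 v:4)
  [3] (1,0) acc=69 (h:8 v:7)
  [3] (1,1) acc=26 (h:6 v:4)
  [4] (0,1) acc=60 (h:0 v:0)
  [4] (1,0) acc=69 (h:0 v:0)
  [4] (1,1) acc=58 (h:8 v:4)

PE[1][1].acc = 58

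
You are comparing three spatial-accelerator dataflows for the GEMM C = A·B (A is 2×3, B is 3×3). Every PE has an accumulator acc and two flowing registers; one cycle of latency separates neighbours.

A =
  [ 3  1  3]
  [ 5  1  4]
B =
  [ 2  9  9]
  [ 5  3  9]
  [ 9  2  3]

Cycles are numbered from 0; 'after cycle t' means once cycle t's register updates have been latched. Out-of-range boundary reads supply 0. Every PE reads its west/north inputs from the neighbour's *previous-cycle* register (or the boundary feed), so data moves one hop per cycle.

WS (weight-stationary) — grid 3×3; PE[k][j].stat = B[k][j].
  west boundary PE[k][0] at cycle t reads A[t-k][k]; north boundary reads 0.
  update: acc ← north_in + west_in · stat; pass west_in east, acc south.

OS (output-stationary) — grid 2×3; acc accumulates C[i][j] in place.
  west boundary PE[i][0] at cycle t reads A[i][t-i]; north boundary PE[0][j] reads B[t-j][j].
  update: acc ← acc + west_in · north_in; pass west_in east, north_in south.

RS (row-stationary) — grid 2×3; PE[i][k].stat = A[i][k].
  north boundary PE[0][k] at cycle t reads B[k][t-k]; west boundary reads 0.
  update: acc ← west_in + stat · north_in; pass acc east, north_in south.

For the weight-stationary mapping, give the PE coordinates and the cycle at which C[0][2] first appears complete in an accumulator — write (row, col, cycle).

(row, col, cycle) = (2, 2, 4)

WS — PE[2][2] is where C[0][2] collects:
  c0 r2c2: 0 / 0 / 0
  c1 r2c2: 0 / 0 / 0
  c2 r2c2: 0 / 0 / 0
  c3 r2c2: 0 / 0 / 0
  c4 r2c2: 45 / 3 / 45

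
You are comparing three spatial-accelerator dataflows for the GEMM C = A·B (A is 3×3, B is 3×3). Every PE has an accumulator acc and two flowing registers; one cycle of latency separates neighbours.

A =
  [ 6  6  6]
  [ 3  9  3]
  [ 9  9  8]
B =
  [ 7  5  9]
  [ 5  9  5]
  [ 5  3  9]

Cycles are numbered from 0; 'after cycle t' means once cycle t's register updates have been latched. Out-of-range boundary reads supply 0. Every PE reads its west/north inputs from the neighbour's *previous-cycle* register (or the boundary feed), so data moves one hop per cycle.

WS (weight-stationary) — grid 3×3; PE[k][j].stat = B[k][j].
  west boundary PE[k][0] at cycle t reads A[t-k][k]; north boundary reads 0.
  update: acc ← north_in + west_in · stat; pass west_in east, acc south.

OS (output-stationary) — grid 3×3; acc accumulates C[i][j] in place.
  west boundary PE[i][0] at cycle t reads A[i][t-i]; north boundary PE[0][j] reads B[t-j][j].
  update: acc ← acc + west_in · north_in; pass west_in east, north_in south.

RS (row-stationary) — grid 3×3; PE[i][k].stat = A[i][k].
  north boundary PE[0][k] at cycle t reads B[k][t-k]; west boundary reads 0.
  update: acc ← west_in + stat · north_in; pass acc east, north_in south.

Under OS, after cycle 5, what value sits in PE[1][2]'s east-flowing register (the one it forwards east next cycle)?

OS 3×3: PE[1][2] cycle-by-cycle (with neighbour feeds):
  cycle 0: PE[0][2] → acc 0, east 0, south 0
  cycle 0: PE[1][1] → acc 0, east 0, south 0
  cycle 0: PE[1][2] → acc 0, east 0, south 0
  cycle 1: PE[0][2] → acc 0, east 0, south 0
  cycle 1: PE[1][1] → acc 0, east 0, south 0
  cycle 1: PE[1][2] → acc 0, east 0, south 0
  cycle 2: PE[0][2] → acc 54, east 6, south 9
  cycle 2: PE[1][1] → acc 15, east 3, south 5
  cycle 2: PE[1][2] → acc 0, east 0, south 0
  cycle 3: PE[0][2] → acc 84, east 6, south 5
  cycle 3: PE[1][1] → acc 96, east 9, south 9
  cycle 3: PE[1][2] → acc 27, east 3, south 9
  cycle 4: PE[0][2] → acc 138, east 6, south 9
  cycle 4: PE[1][1] → acc 105, east 3, south 3
  cycle 4: PE[1][2] → acc 72, east 9, south 5
  cycle 5: PE[0][2] → acc 138, east 0, south 0
  cycle 5: PE[1][1] → acc 105, east 0, south 0
  cycle 5: PE[1][2] → acc 99, east 3, south 9

register = 3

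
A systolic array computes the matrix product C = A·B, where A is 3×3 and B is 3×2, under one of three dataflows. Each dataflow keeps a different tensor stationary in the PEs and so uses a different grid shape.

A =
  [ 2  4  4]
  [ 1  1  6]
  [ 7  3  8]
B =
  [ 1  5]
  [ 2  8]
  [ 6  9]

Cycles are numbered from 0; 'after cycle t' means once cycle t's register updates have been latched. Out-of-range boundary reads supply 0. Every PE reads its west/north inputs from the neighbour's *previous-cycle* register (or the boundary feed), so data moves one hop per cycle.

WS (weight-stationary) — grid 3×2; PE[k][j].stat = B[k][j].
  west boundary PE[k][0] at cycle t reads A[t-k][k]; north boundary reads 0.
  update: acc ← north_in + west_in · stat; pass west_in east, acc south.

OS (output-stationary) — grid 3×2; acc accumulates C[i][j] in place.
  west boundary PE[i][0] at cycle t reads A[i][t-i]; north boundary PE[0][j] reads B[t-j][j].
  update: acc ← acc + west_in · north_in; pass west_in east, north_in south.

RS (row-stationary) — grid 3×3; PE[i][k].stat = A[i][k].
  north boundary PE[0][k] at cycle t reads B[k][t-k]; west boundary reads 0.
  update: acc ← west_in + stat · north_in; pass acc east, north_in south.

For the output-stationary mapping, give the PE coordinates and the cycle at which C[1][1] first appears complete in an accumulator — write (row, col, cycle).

OS — PE[1][1] is where C[1][1] collects:
  after 0 — PE[1][1] acc=0, pass-E 0, pass-S 0
  after 1 — PE[1][1] acc=0, pass-E 0, pass-S 0
  after 2 — PE[1][1] acc=5, pass-E 1, pass-S 5
  after 3 — PE[1][1] acc=13, pass-E 1, pass-S 8
  after 4 — PE[1][1] acc=67, pass-E 6, pass-S 9

(row, col, cycle) = (1, 1, 4)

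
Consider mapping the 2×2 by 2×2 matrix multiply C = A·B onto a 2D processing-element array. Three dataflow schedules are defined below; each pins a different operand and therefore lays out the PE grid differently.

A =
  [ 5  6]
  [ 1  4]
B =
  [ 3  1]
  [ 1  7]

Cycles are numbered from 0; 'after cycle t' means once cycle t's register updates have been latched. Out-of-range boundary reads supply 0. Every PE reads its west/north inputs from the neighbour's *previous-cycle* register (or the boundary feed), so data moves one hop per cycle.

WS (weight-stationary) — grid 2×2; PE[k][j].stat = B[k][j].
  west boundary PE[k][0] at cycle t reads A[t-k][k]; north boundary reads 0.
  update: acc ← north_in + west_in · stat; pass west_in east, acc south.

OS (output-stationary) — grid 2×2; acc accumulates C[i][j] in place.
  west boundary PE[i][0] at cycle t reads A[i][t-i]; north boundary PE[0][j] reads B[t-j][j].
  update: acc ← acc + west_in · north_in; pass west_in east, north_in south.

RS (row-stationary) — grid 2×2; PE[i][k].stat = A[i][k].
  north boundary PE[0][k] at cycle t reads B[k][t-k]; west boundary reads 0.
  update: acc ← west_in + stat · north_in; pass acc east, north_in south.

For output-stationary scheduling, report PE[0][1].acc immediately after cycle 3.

Tracing OS — 2×2 array, target PE[0][1]:
  step 0 · PE0,0: acc=15; fwd→5 fwd↓3
  step 0 · PE0,1: acc=0; fwd→0 fwd↓0
  step 1 · PE0,0: acc=21; fwd→6 fwd↓1
  step 1 · PE0,1: acc=5; fwd→5 fwd↓1
  step 2 · PE0,0: acc=21; fwd→0 fwd↓0
  step 2 · PE0,1: acc=47; fwd→6 fwd↓7
  step 3 · PE0,0: acc=21; fwd→0 fwd↓0
  step 3 · PE0,1: acc=47; fwd→0 fwd↓0

PE[0][1].acc = 47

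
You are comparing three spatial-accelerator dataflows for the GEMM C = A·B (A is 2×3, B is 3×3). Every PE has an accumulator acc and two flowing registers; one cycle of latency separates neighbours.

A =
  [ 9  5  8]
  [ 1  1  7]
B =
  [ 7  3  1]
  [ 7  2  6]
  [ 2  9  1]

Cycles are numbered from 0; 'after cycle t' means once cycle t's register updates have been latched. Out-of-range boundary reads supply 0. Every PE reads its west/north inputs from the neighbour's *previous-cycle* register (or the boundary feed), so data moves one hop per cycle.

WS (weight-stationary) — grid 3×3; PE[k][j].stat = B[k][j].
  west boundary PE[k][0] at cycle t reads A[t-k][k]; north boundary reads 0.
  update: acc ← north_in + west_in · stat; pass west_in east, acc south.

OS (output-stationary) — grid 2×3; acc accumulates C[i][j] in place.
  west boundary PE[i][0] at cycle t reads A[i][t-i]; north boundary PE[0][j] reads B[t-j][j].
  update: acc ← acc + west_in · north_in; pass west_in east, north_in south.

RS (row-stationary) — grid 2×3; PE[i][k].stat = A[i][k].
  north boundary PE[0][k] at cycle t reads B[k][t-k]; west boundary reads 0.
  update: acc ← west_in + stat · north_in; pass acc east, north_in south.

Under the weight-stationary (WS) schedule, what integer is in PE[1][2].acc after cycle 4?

PE[1][2].acc = 7

Tracing WS — 3×3 array, target PE[1][2]:
  t=0 PE[0][2]: acc=0 h=0 v=0
  t=0 PE[1][1]: acc=0 h=0 v=0
  t=0 PE[1][2]: acc=0 h=0 v=0
  t=1 PE[0][2]: acc=0 h=0 v=0
  t=1 PE[1][1]: acc=0 h=0 v=0
  t=1 PE[1][2]: acc=0 h=0 v=0
  t=2 PE[0][2]: acc=9 h=9 v=9
  t=2 PE[1][1]: acc=37 h=5 v=37
  t=2 PE[1][2]: acc=0 h=0 v=0
  t=3 PE[0][2]: acc=1 h=1 v=1
  t=3 PE[1][1]: acc=5 h=1 v=5
  t=3 PE[1][2]: acc=39 h=5 v=39
  t=4 PE[0][2]: acc=0 h=0 v=0
  t=4 PE[1][1]: acc=0 h=0 v=0
  t=4 PE[1][2]: acc=7 h=1 v=7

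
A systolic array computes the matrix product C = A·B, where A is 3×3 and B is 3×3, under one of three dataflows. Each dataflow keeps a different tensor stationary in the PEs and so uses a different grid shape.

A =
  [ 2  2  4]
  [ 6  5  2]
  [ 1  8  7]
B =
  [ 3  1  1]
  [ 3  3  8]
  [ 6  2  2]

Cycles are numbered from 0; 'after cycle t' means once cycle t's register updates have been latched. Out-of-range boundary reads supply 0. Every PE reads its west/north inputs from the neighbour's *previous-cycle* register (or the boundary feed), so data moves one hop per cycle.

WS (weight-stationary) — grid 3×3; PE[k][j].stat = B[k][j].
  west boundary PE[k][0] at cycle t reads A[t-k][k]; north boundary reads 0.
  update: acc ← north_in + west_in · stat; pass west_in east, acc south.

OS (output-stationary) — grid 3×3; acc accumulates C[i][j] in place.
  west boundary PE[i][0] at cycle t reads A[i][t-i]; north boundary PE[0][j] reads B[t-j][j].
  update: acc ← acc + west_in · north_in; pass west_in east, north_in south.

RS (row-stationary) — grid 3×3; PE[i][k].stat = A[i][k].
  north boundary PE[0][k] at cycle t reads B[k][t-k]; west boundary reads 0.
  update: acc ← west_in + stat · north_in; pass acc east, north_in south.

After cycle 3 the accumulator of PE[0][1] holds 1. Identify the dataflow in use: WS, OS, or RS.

dataflow = WS

Under WS (3×3), PE[0][1]:
  t=0 PE[0][1]: acc=0 h=0 v=0
  t=1 PE[0][1]: acc=2 h=2 v=2
  t=2 PE[0][1]: acc=6 h=6 v=6
  t=3 PE[0][1]: acc=1 h=1 v=1
Under OS (3×3), PE[0][1]:
  t=0 PE[0][1]: acc=0 h=0 v=0
  t=1 PE[0][1]: acc=2 h=2 v=1
  t=2 PE[0][1]: acc=8 h=2 v=3
  t=3 PE[0][1]: acc=16 h=4 v=2
Under RS (3×3), PE[0][1]:
  t=0 PE[0][1]: acc=0 h=0 v=0
  t=1 PE[0][1]: acc=12 h=12 v=3
  t=2 PE[0][1]: acc=8 h=8 v=3
  t=3 PE[0][1]: acc=18 h=18 v=8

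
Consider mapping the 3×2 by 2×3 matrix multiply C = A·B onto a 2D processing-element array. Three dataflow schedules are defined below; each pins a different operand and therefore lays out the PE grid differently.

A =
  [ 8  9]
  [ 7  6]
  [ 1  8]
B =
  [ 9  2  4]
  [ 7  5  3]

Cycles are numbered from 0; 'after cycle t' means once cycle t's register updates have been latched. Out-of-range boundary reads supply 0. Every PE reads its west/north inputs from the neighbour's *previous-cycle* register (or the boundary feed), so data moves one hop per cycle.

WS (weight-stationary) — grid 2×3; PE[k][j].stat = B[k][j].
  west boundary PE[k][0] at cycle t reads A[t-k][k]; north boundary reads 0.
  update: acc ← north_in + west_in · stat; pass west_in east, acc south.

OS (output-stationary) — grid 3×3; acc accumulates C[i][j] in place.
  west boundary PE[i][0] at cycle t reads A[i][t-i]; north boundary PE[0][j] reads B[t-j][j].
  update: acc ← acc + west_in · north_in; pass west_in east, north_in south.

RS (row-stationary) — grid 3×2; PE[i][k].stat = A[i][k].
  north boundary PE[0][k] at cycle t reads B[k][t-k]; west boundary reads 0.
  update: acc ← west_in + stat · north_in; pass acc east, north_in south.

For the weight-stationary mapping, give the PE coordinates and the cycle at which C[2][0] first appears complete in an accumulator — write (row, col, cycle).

(row, col, cycle) = (1, 0, 3)

Under WS, C[2][0] lands at PE[1][0]:
  after 0 — PE[1][0] acc=0, pass-E 0, pass-S 0
  after 1 — PE[1][0] acc=135, pass-E 9, pass-S 135
  after 2 — PE[1][0] acc=105, pass-E 6, pass-S 105
  after 3 — PE[1][0] acc=65, pass-E 8, pass-S 65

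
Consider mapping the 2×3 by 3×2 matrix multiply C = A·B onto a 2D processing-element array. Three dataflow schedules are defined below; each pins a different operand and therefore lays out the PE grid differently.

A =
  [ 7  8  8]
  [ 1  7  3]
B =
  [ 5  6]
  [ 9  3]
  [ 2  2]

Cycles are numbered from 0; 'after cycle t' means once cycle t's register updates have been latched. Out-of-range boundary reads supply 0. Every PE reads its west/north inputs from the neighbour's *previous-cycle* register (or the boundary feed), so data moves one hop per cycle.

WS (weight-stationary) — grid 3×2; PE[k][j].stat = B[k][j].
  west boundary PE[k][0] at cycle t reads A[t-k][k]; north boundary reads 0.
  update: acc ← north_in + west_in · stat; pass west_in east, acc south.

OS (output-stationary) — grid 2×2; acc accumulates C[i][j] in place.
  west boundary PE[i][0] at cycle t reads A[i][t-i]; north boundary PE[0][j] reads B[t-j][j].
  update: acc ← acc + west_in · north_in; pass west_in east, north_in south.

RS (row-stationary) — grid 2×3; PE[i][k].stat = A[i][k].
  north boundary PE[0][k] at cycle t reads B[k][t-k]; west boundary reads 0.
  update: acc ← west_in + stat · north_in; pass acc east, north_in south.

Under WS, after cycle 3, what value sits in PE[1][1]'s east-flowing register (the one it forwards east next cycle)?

Tracing WS — 3×2 array, target PE[1][1]:
  @0  [0,1]  acc 0  |  →0  ↓0
  @0  [1,0]  acc 0  |  →0  ↓0
  @0  [1,1]  acc 0  |  →0  ↓0
  @1  [0,1]  acc 42  |  →7  ↓42
  @1  [1,0]  acc 107  |  →8  ↓107
  @1  [1,1]  acc 0  |  →0  ↓0
  @2  [0,1]  acc 6  |  →1  ↓6
  @2  [1,0]  acc 68  |  →7  ↓68
  @2  [1,1]  acc 66  |  →8  ↓66
  @3  [0,1]  acc 0  |  →0  ↓0
  @3  [1,0]  acc 0  |  →0  ↓0
  @3  [1,1]  acc 27  |  →7  ↓27

register = 7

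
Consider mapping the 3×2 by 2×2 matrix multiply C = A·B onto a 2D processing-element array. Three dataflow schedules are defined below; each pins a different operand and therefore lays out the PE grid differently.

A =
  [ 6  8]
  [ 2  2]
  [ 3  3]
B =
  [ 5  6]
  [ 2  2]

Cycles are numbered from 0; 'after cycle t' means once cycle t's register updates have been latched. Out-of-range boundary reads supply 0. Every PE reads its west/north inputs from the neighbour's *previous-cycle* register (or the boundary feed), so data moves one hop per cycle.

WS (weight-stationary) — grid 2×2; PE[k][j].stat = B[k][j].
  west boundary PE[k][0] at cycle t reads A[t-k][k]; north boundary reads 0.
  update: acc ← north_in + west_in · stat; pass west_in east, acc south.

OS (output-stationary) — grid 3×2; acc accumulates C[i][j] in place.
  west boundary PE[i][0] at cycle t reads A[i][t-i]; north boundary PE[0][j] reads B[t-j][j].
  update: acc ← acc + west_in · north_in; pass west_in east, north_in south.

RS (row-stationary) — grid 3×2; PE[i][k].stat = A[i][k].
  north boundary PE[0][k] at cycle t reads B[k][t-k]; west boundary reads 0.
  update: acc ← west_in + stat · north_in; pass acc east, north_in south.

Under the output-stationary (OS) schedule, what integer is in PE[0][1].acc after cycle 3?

PE[0][1].acc = 52

OS 3×2: PE[0][1] cycle-by-cycle (with neighbour feeds):
  t=0 PE[0][0]: acc=30 h=6 v=5
  t=0 PE[0][1]: acc=0 h=0 v=0
  t=1 PE[0][0]: acc=46 h=8 v=2
  t=1 PE[0][1]: acc=36 h=6 v=6
  t=2 PE[0][0]: acc=46 h=0 v=0
  t=2 PE[0][1]: acc=52 h=8 v=2
  t=3 PE[0][0]: acc=46 h=0 v=0
  t=3 PE[0][1]: acc=52 h=0 v=0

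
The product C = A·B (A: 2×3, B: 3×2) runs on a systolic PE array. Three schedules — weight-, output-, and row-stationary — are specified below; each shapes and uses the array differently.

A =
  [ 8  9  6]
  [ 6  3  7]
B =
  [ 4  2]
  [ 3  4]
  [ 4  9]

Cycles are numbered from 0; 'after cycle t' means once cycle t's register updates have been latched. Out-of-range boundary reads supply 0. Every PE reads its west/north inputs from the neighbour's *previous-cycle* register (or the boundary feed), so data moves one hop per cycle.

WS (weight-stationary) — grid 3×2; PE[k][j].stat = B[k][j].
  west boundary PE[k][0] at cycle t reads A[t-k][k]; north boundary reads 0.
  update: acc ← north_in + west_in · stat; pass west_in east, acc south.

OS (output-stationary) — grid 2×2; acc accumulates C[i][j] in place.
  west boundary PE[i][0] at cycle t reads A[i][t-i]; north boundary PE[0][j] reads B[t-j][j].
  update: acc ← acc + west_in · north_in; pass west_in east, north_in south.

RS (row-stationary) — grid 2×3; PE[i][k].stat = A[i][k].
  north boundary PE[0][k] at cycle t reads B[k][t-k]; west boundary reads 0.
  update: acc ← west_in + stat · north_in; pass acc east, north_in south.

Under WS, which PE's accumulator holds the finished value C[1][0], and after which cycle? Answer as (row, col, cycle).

(row, col, cycle) = (2, 0, 3)

WS: C[1][0] accumulates in PE[2][0]:
  cycle 0: PE[2][0] → acc 0, east 0, south 0
  cycle 1: PE[2][0] → acc 0, east 0, south 0
  cycle 2: PE[2][0] → acc 83, east 6, south 83
  cycle 3: PE[2][0] → acc 61, east 7, south 61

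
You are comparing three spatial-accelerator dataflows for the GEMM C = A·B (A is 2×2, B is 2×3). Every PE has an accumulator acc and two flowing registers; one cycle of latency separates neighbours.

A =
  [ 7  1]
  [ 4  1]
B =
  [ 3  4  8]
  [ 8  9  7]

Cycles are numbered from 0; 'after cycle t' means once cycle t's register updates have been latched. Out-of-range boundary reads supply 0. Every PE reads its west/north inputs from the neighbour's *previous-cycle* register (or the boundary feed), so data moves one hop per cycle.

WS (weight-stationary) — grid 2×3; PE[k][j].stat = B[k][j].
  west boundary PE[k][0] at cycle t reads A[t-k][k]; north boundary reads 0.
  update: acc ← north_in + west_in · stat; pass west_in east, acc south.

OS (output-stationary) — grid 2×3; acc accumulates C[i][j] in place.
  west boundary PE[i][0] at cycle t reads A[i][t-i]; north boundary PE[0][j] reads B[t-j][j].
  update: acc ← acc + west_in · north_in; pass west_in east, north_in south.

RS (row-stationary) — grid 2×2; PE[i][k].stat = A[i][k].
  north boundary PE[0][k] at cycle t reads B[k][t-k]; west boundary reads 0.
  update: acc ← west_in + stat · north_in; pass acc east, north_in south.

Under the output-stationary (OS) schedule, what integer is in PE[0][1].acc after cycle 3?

PE[0][1].acc = 37

Tracing OS — 2×3 array, target PE[0][1]:
  step 0 · PE0,0: acc=21; fwd→7 fwd↓3
  step 0 · PE0,1: acc=0; fwd→0 fwd↓0
  step 1 · PE0,0: acc=29; fwd→1 fwd↓8
  step 1 · PE0,1: acc=28; fwd→7 fwd↓4
  step 2 · PE0,0: acc=29; fwd→0 fwd↓0
  step 2 · PE0,1: acc=37; fwd→1 fwd↓9
  step 3 · PE0,0: acc=29; fwd→0 fwd↓0
  step 3 · PE0,1: acc=37; fwd→0 fwd↓0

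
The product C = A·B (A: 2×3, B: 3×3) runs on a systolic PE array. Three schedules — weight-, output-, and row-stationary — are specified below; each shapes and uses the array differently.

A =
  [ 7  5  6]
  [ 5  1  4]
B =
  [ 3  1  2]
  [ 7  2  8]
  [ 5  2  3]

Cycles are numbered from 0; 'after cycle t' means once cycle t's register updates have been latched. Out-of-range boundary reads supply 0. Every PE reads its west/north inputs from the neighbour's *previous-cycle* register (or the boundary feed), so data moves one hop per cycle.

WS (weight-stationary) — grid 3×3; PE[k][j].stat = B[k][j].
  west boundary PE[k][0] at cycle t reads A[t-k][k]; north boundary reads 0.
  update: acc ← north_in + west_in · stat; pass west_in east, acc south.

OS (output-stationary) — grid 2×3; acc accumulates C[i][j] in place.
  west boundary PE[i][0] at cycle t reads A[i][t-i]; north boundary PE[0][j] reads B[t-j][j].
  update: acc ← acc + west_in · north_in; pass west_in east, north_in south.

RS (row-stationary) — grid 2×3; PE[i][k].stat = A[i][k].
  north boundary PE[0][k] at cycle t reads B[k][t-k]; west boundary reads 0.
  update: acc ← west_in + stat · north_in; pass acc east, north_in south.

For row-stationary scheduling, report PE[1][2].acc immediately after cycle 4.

RS (2×3). Following PE[1][2] plus its west/north inputs:
  0: (0,2).acc=0  regs=<0,0>
  0: (1,1).acc=0  regs=<0,0>
  0: (1,2).acc=0  regs=<0,0>
  1: (0,2).acc=0  regs=<0,0>
  1: (1,1).acc=0  regs=<0,0>
  1: (1,2).acc=0  regs=<0,0>
  2: (0,2).acc=86  regs=<86,5>
  2: (1,1).acc=22  regs=<22,7>
  2: (1,2).acc=0  regs=<0,0>
  3: (0,2).acc=29  regs=<29,2>
  3: (1,1).acc=7  regs=<7,2>
  3: (1,2).acc=42  regs=<42,5>
  4: (0,2).acc=72  regs=<72,3>
  4: (1,1).acc=18  regs=<18,8>
  4: (1,2).acc=15  regs=<15,2>

PE[1][2].acc = 15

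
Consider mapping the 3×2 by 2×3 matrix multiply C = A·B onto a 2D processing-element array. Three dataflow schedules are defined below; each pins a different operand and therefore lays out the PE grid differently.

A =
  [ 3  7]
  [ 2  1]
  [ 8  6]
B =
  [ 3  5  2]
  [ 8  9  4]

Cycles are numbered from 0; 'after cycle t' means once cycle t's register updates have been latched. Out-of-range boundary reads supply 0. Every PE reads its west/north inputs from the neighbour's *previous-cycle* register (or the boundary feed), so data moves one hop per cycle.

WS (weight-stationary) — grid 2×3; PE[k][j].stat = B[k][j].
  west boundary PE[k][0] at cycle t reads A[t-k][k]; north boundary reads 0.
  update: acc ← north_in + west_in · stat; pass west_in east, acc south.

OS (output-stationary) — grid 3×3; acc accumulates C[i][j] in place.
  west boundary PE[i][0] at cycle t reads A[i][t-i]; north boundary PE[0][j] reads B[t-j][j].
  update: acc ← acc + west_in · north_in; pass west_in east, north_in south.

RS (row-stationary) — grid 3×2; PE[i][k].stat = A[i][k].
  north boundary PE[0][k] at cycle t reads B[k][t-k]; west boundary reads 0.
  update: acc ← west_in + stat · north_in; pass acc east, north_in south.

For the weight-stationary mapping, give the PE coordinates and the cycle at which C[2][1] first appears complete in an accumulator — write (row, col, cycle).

WS: C[2][1] accumulates in PE[1][1]:
  0: (1,1).acc=0  regs=<0,0>
  1: (1,1).acc=0  regs=<0,0>
  2: (1,1).acc=78  regs=<7,78>
  3: (1,1).acc=19  regs=<1,19>
  4: (1,1).acc=94  regs=<6,94>

(row, col, cycle) = (1, 1, 4)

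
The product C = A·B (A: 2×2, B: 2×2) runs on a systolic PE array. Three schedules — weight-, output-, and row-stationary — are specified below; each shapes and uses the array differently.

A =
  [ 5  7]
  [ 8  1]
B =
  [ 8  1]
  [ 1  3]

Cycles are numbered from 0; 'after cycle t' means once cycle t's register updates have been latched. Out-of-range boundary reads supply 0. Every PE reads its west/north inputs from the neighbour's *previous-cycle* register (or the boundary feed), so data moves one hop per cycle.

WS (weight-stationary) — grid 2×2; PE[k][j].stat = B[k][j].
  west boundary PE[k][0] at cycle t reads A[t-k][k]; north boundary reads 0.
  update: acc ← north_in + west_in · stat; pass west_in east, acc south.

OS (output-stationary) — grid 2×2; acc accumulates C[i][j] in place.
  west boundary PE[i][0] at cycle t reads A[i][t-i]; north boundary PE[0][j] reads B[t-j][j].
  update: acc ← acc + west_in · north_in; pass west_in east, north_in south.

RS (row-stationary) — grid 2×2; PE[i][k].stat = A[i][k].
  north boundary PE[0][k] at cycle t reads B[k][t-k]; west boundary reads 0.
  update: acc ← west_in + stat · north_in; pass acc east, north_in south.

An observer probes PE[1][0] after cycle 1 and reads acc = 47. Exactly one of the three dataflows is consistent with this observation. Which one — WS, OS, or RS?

— WS: 2×2; PE[1][0] trace:
  cycle 0: PE[1][0] → acc 0, east 0, south 0
  cycle 1: PE[1][0] → acc 47, east 7, south 47
— OS: 2×2; PE[1][0] trace:
  cycle 0: PE[1][0] → acc 0, east 0, south 0
  cycle 1: PE[1][0] → acc 64, east 8, south 8
— RS: 2×2; PE[1][0] trace:
  cycle 0: PE[1][0] → acc 0, east 0, south 0
  cycle 1: PE[1][0] → acc 64, east 64, south 8

dataflow = WS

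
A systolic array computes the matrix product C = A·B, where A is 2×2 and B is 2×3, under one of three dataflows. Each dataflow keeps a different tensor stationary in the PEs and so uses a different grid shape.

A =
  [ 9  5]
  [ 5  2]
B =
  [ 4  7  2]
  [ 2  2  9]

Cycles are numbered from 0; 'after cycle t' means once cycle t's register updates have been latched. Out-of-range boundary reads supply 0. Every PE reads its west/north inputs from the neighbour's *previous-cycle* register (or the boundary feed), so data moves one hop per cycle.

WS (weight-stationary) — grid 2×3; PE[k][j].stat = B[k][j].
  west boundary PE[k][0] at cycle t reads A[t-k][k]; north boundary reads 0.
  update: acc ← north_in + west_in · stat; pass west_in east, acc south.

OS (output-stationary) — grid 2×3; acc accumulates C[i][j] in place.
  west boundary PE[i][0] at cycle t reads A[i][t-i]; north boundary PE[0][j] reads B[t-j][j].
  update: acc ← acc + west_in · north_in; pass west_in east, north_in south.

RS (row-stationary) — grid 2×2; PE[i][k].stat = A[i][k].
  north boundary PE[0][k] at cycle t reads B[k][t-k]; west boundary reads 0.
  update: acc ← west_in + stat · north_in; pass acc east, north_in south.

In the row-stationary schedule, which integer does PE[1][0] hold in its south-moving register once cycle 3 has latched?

register = 2

Tracing RS — 2×2 array, target PE[1][0]:
  @0  [0,0]  acc 36  |  →36  ↓4
  @0  [1,0]  acc 0  |  →0  ↓0
  @1  [0,0]  acc 63  |  →63  ↓7
  @1  [1,0]  acc 20  |  →20  ↓4
  @2  [0,0]  acc 18  |  →18  ↓2
  @2  [1,0]  acc 35  |  →35  ↓7
  @3  [0,0]  acc 0  |  →0  ↓0
  @3  [1,0]  acc 10  |  →10  ↓2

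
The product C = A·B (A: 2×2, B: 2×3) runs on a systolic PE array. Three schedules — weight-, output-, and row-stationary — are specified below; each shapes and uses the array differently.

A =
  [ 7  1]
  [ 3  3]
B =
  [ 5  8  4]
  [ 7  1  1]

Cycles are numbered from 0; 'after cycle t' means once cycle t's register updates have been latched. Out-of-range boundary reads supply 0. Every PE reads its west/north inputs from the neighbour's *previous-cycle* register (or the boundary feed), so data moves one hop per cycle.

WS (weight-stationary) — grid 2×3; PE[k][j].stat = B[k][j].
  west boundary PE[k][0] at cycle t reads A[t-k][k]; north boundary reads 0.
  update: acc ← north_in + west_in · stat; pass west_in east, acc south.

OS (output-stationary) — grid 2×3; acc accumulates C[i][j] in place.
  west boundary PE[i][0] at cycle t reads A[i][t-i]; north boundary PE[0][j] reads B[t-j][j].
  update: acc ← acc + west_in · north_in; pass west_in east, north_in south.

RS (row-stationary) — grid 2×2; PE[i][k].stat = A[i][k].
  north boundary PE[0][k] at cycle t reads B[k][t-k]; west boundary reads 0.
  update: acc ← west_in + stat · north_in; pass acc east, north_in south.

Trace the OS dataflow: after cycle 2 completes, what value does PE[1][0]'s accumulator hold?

OS (2×3). Following PE[1][0] plus its west/north inputs:
  cycle 0: PE[0][0] → acc 35, east 7, south 5
  cycle 0: PE[1][0] → acc 0, east 0, south 0
  cycle 1: PE[0][0] → acc 42, east 1, south 7
  cycle 1: PE[1][0] → acc 15, east 3, south 5
  cycle 2: PE[0][0] → acc 42, east 0, south 0
  cycle 2: PE[1][0] → acc 36, east 3, south 7

PE[1][0].acc = 36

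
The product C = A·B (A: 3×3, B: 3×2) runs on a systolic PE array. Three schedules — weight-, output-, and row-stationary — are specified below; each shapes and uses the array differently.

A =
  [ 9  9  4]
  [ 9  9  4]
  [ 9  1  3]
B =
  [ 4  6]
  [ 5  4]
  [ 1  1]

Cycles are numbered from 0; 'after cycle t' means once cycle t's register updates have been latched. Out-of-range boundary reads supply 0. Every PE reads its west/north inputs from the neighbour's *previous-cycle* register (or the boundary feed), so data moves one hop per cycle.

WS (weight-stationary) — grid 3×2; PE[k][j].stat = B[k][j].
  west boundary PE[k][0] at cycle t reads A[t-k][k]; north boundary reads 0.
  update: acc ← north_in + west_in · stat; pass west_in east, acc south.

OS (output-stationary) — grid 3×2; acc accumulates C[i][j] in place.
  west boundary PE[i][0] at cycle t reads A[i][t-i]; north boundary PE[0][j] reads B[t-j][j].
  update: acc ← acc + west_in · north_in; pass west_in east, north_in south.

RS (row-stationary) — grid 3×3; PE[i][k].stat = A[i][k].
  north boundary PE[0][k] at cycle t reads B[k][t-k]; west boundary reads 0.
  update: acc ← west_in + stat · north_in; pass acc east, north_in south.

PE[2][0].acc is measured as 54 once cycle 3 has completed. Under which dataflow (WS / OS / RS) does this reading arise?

WS (3×2 grid), PE[2][0]:
  @0  [2,0]  acc 0  |  →0  ↓0
  @1  [2,0]  acc 0  |  →0  ↓0
  @2  [2,0]  acc 85  |  →4  ↓85
  @3  [2,0]  acc 85  |  →4  ↓85
OS (3×2 grid), PE[2][0]:
  @0  [2,0]  acc 0  |  →0  ↓0
  @1  [2,0]  acc 0  |  →0  ↓0
  @2  [2,0]  acc 36  |  →9  ↓4
  @3  [2,0]  acc 41  |  →1  ↓5
RS (3×3 grid), PE[2][0]:
  @0  [2,0]  acc 0  |  →0  ↓0
  @1  [2,0]  acc 0  |  →0  ↓0
  @2  [2,0]  acc 36  |  →36  ↓4
  @3  [2,0]  acc 54  |  →54  ↓6

dataflow = RS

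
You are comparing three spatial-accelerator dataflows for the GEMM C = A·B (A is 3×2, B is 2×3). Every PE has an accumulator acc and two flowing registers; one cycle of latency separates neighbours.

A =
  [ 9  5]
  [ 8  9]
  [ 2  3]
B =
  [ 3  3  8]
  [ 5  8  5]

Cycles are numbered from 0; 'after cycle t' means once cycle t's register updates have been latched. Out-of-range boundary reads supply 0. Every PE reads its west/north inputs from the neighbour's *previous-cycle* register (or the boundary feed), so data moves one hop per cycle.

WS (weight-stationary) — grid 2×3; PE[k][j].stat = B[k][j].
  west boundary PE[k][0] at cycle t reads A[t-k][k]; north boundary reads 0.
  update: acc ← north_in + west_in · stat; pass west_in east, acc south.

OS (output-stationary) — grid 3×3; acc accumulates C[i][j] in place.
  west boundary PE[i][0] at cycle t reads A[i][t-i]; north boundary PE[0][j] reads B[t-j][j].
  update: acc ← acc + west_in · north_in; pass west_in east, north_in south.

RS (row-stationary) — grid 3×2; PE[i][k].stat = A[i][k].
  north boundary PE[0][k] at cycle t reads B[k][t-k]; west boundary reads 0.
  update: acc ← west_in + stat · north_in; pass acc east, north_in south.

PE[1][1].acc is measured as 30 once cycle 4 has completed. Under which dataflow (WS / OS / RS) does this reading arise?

WS (2×3 grid), PE[1][1]:
  after 0 — PE[1][1] acc=0, pass-E 0, pass-S 0
  after 1 — PE[1][1] acc=0, pass-E 0, pass-S 0
  after 2 — PE[1][1] acc=67, pass-E 5, pass-S 67
  after 3 — PE[1][1] acc=96, pass-E 9, pass-S 96
  after 4 — PE[1][1] acc=30, pass-E 3, pass-S 30
OS (3×3 grid), PE[1][1]:
  after 0 — PE[1][1] acc=0, pass-E 0, pass-S 0
  after 1 — PE[1][1] acc=0, pass-E 0, pass-S 0
  after 2 — PE[1][1] acc=24, pass-E 8, pass-S 3
  after 3 — PE[1][1] acc=96, pass-E 9, pass-S 8
  after 4 — PE[1][1] acc=96, pass-E 0, pass-S 0
RS (3×2 grid), PE[1][1]:
  after 0 — PE[1][1] acc=0, pass-E 0, pass-S 0
  after 1 — PE[1][1] acc=0, pass-E 0, pass-S 0
  after 2 — PE[1][1] acc=69, pass-E 69, pass-S 5
  after 3 — PE[1][1] acc=96, pass-E 96, pass-S 8
  after 4 — PE[1][1] acc=109, pass-E 109, pass-S 5

dataflow = WS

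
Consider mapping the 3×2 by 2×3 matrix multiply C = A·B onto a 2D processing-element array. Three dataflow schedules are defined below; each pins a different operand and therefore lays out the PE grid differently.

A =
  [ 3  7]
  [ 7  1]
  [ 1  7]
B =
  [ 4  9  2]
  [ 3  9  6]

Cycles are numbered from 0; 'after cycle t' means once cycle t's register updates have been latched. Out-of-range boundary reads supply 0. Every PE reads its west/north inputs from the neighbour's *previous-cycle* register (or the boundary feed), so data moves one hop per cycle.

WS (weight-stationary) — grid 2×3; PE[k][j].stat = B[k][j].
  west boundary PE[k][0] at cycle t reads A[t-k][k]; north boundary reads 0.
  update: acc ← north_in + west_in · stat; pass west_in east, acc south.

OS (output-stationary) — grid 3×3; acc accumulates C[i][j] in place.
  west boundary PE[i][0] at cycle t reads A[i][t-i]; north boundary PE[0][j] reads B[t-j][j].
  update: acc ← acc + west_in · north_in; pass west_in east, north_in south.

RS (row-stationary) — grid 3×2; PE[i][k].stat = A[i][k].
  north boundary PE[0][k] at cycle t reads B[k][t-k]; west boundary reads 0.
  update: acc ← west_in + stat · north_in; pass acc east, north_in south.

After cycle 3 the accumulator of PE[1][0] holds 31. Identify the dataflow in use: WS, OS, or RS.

dataflow = OS

WS [2×3] PE[1][0] across cycles:
  0: (1,0).acc=0  regs=<0,0>
  1: (1,0).acc=33  regs=<7,33>
  2: (1,0).acc=31  regs=<1,31>
  3: (1,0).acc=25  regs=<7,25>
OS [3×3] PE[1][0] across cycles:
  0: (1,0).acc=0  regs=<0,0>
  1: (1,0).acc=28  regs=<7,4>
  2: (1,0).acc=31  regs=<1,3>
  3: (1,0).acc=31  regs=<0,0>
RS [3×2] PE[1][0] across cycles:
  0: (1,0).acc=0  regs=<0,0>
  1: (1,0).acc=28  regs=<28,4>
  2: (1,0).acc=63  regs=<63,9>
  3: (1,0).acc=14  regs=<14,2>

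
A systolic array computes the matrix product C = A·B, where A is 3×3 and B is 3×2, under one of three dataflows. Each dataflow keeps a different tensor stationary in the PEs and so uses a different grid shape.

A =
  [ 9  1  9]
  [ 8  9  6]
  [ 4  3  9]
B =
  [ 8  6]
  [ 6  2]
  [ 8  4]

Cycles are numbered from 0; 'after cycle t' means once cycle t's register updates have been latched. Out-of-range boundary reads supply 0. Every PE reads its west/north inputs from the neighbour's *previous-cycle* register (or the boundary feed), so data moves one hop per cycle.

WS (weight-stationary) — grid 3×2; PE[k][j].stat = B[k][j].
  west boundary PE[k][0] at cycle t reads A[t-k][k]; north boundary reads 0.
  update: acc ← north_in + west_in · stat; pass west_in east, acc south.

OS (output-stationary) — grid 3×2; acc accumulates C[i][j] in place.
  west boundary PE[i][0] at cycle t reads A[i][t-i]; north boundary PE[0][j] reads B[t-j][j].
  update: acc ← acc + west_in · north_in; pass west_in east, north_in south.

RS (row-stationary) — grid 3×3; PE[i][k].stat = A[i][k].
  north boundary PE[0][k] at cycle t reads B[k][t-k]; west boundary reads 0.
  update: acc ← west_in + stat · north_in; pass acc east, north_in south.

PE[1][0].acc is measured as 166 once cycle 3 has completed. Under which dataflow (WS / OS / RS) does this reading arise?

dataflow = OS

— WS: 3×2; PE[1][0] trace:
  [0] (1,0) acc=0 (h:0 v:0)
  [1] (1,0) acc=78 (h:1 v:78)
  [2] (1,0) acc=118 (h:9 v:118)
  [3] (1,0) acc=50 (h:3 v:50)
— OS: 3×2; PE[1][0] trace:
  [0] (1,0) acc=0 (h:0 v:0)
  [1] (1,0) acc=64 (h:8 v:8)
  [2] (1,0) acc=118 (h:9 v:6)
  [3] (1,0) acc=166 (h:6 v:8)
— RS: 3×3; PE[1][0] trace:
  [0] (1,0) acc=0 (h:0 v:0)
  [1] (1,0) acc=64 (h:64 v:8)
  [2] (1,0) acc=48 (h:48 v:6)
  [3] (1,0) acc=0 (h:0 v:0)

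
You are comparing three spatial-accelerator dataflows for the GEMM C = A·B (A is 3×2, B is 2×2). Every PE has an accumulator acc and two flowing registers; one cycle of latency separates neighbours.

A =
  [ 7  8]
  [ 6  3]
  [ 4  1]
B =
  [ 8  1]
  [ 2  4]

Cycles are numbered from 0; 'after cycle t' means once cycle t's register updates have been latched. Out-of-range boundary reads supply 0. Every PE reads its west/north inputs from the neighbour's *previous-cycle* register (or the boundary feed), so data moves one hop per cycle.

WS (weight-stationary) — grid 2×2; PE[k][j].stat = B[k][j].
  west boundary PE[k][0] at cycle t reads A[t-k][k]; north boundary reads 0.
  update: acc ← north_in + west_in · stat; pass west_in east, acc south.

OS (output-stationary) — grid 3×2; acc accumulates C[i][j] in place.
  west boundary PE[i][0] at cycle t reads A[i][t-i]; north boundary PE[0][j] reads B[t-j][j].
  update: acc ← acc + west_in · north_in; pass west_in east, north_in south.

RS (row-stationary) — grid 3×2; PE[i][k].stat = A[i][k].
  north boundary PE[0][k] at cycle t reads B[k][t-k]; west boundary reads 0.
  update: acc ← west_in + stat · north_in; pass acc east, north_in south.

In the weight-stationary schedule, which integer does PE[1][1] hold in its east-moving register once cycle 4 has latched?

WS 2×2: PE[1][1] cycle-by-cycle (with neighbour feeds):
  0: (0,1).acc=0  regs=<0,0>
  0: (1,0).acc=0  regs=<0,0>
  0: (1,1).acc=0  regs=<0,0>
  1: (0,1).acc=7  regs=<7,7>
  1: (1,0).acc=72  regs=<8,72>
  1: (1,1).acc=0  regs=<0,0>
  2: (0,1).acc=6  regs=<6,6>
  2: (1,0).acc=54  regs=<3,54>
  2: (1,1).acc=39  regs=<8,39>
  3: (0,1).acc=4  regs=<4,4>
  3: (1,0).acc=34  regs=<1,34>
  3: (1,1).acc=18  regs=<3,18>
  4: (0,1).acc=0  regs=<0,0>
  4: (1,0).acc=0  regs=<0,0>
  4: (1,1).acc=8  regs=<1,8>

register = 1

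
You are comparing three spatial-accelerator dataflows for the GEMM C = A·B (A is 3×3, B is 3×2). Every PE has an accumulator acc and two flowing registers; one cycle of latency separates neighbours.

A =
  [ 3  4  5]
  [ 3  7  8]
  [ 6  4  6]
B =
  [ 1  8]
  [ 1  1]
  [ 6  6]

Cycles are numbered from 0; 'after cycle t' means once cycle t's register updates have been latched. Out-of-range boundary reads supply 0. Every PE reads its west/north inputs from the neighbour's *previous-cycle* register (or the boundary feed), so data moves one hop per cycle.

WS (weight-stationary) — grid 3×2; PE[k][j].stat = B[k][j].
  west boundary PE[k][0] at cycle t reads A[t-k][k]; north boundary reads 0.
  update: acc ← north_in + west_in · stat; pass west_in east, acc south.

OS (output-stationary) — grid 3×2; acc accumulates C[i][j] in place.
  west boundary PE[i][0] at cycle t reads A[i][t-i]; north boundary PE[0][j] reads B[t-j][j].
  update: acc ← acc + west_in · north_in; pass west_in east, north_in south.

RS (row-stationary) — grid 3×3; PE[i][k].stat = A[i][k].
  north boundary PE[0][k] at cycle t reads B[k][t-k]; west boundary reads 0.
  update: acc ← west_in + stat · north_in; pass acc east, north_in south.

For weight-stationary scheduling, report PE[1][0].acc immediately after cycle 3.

PE[1][0].acc = 10

WS 3×2: PE[1][0] cycle-by-cycle (with neighbour feeds):
  cycle 0: PE[0][0] → acc 3, east 3, south 3
  cycle 0: PE[1][0] → acc 0, east 0, south 0
  cycle 1: PE[0][0] → acc 3, east 3, south 3
  cycle 1: PE[1][0] → acc 7, east 4, south 7
  cycle 2: PE[0][0] → acc 6, east 6, south 6
  cycle 2: PE[1][0] → acc 10, east 7, south 10
  cycle 3: PE[0][0] → acc 0, east 0, south 0
  cycle 3: PE[1][0] → acc 10, east 4, south 10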